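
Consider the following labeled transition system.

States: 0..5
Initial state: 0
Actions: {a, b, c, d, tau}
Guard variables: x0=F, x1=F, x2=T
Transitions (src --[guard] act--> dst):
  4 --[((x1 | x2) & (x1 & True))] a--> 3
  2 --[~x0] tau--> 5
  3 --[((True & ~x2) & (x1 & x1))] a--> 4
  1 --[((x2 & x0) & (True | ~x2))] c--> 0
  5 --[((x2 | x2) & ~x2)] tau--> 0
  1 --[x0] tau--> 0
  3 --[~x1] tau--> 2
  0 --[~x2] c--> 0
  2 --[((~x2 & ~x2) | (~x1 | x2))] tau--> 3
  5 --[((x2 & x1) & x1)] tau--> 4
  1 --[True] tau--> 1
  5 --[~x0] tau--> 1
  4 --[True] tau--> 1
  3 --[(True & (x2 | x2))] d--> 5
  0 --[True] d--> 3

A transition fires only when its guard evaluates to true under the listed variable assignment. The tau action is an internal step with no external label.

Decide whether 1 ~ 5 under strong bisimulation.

Answer: BISIMILAR

Working:
Refine partition for ~:
  round 0: {{0,1,2,3,4,5}}
  round 1: {{0},{1,2,4,5},{3}}
  round 2: {{0},{1,4,5},{2},{3}}
Fixed point at round 3; 4 class(es).
[1]={1,4,5}  [5]={1,4,5}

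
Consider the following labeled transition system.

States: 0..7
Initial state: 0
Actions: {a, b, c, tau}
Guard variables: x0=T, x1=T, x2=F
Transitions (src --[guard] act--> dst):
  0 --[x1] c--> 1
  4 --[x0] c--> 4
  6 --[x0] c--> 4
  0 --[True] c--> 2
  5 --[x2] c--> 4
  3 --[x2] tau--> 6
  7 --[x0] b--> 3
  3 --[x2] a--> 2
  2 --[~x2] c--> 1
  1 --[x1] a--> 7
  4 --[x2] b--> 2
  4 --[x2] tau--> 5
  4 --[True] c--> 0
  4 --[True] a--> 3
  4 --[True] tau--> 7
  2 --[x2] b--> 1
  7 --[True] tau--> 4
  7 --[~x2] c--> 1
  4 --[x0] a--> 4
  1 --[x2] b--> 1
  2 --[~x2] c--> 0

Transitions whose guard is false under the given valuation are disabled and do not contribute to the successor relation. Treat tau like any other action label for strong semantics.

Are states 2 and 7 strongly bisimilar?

Compute ~ classes (split until stable):
  round 0: {{0,1,2,3,4,5,6,7}}
  round 1: {{0,2,6},{1},{3,5},{4},{7}}
  round 2: {{0,2},{1},{3,5},{4},{6},{7}}
stable after 3 split(s): 6 block(s)
2∈{0,2}, 7∈{7}

Answer: NOT BISIMILAR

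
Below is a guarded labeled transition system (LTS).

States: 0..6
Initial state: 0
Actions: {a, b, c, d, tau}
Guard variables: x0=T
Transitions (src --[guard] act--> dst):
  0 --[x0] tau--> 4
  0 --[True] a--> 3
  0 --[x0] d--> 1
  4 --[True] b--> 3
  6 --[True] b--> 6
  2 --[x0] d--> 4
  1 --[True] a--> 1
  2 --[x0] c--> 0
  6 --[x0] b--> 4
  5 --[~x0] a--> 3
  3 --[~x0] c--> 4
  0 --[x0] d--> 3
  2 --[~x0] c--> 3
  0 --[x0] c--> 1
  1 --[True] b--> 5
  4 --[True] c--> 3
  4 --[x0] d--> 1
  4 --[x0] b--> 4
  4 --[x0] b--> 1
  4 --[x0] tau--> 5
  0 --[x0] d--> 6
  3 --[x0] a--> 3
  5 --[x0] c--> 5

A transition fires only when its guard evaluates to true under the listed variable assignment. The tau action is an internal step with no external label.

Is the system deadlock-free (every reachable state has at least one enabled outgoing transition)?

Reachable = {0,1,3,4,5,6}
  0: a→3  c→1  d→1  d→3  d→6  tau→4  [6 out]
  1: a→1  b→5  [2 out]
  3: a→3  [1 out]
  4: b→1  b→3  b→4  c→3  d→1  tau→5  [6 out]
  5: c→5  [1 out]
  6: b→4  b→6  [2 out]

Answer: DEADLOCK-FREE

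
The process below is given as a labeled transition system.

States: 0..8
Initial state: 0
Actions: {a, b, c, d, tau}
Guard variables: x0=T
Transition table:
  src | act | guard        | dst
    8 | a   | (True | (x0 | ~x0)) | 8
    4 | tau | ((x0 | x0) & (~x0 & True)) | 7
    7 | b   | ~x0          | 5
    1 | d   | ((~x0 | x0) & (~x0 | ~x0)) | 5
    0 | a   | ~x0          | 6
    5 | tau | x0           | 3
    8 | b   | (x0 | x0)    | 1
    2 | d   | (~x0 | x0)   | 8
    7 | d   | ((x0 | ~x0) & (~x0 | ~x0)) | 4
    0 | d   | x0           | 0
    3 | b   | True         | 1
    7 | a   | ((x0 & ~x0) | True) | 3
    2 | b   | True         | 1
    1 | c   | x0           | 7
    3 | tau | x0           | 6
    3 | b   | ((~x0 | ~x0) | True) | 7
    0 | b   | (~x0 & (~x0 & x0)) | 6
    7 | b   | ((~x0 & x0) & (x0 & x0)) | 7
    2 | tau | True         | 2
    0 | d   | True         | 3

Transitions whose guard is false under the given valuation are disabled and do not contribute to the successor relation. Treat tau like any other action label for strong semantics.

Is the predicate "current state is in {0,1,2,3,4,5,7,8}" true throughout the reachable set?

Allowed set {0,1,2,3,4,5,7,8}
R = {0,1,3,6,7}
  0: safe
  1: safe
  3: safe
  6: VIOLATES
  7: safe
counterexample path to 6: d·tau

Answer: INVARIANT VIOLATED at state 6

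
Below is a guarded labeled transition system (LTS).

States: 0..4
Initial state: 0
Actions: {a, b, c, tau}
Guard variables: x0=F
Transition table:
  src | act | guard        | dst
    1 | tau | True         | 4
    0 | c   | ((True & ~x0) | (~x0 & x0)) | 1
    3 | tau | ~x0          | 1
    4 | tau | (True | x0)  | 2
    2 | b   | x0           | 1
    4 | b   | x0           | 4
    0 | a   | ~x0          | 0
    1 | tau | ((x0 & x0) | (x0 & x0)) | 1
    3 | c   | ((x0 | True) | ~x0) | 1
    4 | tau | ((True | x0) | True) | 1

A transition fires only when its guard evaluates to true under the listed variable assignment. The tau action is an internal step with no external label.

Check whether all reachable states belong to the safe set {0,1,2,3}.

Answer: INVARIANT VIOLATED at state 4

Working:
Inv-set: {0,1,2,3}
Reachable = {0,1,2,4}
  0: safe
  1: safe
  2: safe
  4: outside
reach 4 via c·tau — violates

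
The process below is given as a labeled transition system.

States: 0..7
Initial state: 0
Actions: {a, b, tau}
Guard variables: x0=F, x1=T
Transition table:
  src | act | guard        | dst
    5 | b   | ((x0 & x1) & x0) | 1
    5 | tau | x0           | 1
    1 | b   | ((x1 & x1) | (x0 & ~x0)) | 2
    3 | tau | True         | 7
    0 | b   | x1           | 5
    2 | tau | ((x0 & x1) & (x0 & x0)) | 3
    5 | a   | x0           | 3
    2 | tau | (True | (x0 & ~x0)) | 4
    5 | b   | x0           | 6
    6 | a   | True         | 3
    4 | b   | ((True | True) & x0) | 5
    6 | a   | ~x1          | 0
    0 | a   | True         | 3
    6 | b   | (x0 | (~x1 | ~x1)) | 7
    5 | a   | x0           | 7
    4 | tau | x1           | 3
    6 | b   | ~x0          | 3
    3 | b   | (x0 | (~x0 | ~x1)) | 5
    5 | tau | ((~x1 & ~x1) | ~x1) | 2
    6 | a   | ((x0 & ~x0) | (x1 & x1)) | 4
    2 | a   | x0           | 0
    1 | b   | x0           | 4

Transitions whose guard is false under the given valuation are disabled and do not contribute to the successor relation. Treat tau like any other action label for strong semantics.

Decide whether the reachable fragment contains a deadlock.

Reach set: {0,3,5,7}
  0: a→3  b→5  [deg 2]
  3: b→5  tau→7  [deg 2]
  5: ∅  [STUCK]
  7: ∅  [STUCK]
witness 5: b

Answer: DEADLOCK at state 5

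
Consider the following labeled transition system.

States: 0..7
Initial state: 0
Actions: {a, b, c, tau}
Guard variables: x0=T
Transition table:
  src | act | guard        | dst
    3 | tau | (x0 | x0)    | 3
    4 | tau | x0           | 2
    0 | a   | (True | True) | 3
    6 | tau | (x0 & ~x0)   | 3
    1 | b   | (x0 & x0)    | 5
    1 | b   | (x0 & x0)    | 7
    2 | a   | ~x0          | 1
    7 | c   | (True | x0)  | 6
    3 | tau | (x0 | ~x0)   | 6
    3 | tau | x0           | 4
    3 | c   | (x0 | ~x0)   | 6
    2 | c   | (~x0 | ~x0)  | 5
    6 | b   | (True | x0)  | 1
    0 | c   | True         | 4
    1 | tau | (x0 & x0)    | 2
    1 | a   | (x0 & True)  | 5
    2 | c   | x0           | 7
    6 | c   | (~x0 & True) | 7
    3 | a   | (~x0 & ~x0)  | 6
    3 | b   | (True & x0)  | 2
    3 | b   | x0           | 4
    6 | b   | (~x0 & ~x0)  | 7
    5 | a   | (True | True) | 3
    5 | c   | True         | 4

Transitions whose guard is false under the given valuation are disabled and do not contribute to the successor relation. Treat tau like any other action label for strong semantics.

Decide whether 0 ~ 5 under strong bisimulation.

Refine partition for ~:
  π0 = {{0,1,2,3,4,5,6,7}}
  π1 = {{0,5},{1},{2,7},{3},{4},{6}}
  π2 = {{0,5},{1},{2},{3},{4},{6},{7}}
Fixed point at round 3; 7 class(es).
class of 0: {0,5}; class of 5: {0,5}

Answer: BISIMILAR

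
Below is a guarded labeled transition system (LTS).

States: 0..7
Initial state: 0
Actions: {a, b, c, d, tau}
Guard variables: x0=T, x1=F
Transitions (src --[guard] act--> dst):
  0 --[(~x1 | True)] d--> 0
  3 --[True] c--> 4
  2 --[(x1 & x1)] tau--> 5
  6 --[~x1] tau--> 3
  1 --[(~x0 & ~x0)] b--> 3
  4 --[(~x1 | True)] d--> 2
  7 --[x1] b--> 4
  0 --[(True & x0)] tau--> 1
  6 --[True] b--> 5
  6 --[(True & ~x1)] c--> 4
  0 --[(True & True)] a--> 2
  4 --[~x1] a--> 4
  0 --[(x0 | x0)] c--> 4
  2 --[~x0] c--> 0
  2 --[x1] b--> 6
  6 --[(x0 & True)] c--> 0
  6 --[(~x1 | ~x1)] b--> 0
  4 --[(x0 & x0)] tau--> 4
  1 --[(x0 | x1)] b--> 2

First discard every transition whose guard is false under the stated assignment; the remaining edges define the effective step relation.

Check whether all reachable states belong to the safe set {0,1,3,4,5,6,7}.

Allowed set {0,1,3,4,5,6,7}
Reachable = {0,1,2,4}
  0: safe
  1: safe
  2: VIOLATES
  4: safe
witness against invariant: a → 2

Answer: INVARIANT VIOLATED at state 2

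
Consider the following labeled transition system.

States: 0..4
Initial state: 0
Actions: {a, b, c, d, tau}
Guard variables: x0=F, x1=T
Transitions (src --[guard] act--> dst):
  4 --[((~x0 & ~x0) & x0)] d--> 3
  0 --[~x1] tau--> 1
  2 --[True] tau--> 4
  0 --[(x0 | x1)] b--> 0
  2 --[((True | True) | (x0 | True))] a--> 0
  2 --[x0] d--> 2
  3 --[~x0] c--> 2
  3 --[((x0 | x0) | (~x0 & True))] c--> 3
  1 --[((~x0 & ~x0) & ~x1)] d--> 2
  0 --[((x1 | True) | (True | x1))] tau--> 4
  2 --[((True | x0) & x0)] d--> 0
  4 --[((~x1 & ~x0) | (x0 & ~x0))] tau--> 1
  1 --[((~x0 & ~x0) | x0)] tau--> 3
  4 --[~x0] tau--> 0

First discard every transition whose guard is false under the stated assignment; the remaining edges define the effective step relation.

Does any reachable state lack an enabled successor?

R = {0,4}
  0: b→0  tau→4  [2 out]
  4: tau→0  [1 out]

Answer: DEADLOCK-FREE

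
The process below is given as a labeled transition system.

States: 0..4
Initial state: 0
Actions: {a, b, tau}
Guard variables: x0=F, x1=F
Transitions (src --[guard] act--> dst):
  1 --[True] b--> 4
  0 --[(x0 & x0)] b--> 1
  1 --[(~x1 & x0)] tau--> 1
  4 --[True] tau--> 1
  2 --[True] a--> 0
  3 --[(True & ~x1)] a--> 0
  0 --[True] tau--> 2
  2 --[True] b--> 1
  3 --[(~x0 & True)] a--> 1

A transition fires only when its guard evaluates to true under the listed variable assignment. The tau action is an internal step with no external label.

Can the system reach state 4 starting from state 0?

Answer: REACHABLE

Analysis:
7 transition(s) survive guard evaluation.
depth 0: {0}
depth 1: {2}  now seen {0,2}
depth 2: {1}  now seen {0,1,2}
depth 3: {4}  now seen {0,1,2,4}
Reach set: {0,1,2,4}
witness 4: tau·b·b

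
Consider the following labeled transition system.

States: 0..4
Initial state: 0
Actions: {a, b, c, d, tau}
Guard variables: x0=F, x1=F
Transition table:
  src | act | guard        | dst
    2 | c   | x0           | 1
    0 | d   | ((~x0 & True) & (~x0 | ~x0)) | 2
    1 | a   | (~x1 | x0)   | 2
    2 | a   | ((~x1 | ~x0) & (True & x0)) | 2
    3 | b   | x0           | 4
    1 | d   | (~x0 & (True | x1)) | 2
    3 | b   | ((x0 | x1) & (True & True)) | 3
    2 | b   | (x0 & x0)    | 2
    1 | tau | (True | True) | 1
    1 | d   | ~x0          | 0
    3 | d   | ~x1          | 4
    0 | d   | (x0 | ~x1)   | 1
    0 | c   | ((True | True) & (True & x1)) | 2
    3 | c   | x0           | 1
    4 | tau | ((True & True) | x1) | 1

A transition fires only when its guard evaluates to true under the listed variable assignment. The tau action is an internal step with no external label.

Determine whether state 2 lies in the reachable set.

8 transition(s) survive guard evaluation.
depth 0: {0}
depth 1: {1,2}  cumulative {0,1,2}
R = {0,1,2}
Path to 2: d

Answer: REACHABLE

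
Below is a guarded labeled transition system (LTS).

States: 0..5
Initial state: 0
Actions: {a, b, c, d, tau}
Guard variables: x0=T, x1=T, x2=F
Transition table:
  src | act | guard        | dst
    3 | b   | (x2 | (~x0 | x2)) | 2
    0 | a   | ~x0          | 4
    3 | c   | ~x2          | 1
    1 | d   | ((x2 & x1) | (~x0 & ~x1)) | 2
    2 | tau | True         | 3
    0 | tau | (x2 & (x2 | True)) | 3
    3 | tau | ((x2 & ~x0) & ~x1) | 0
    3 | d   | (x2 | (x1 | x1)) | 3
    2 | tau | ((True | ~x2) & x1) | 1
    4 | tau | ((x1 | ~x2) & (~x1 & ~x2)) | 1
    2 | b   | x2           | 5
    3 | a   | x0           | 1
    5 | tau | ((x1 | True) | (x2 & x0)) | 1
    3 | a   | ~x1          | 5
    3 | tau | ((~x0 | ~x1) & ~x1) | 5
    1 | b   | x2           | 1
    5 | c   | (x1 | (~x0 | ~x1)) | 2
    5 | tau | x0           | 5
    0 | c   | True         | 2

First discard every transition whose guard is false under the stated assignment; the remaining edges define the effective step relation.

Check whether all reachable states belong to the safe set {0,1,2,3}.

Allowed set {0,1,2,3}
Reach set: {0,1,2,3}
  0: ok
  1: ok
  2: ok
  3: ok

Answer: INVARIANT HOLDS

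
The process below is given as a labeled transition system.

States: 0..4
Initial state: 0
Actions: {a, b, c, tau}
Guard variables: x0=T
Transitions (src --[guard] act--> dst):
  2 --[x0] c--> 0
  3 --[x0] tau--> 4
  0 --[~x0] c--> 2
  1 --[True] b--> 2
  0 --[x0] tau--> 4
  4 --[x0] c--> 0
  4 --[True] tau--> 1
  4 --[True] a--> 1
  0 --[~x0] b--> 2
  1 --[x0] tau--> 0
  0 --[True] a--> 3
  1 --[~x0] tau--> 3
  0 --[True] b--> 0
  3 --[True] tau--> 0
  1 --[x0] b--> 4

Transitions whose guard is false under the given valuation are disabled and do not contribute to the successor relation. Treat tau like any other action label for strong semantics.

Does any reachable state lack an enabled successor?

Answer: DEADLOCK-FREE

Trace:
R = {0,1,2,3,4}
  0: a→3  b→0  tau→4  [3 out]
  1: b→2  b→4  tau→0  [3 out]
  2: c→0  [1 out]
  3: tau→0  tau→4  [2 out]
  4: a→1  c→0  tau→1  [3 out]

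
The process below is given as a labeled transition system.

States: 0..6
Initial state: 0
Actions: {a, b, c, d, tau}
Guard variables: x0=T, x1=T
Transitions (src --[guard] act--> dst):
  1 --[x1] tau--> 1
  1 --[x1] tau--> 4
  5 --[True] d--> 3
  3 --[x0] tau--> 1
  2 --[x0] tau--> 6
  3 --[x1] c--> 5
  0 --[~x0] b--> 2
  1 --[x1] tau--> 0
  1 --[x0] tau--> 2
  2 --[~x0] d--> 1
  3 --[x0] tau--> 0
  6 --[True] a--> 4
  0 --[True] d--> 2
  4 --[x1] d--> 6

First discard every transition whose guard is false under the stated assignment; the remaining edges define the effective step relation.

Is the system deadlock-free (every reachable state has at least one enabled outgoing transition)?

Reach set: {0,2,4,6}
  0: d→2  [deg 1]
  2: tau→6  [deg 1]
  4: d→6  [deg 1]
  6: a→4  [deg 1]

Answer: DEADLOCK-FREE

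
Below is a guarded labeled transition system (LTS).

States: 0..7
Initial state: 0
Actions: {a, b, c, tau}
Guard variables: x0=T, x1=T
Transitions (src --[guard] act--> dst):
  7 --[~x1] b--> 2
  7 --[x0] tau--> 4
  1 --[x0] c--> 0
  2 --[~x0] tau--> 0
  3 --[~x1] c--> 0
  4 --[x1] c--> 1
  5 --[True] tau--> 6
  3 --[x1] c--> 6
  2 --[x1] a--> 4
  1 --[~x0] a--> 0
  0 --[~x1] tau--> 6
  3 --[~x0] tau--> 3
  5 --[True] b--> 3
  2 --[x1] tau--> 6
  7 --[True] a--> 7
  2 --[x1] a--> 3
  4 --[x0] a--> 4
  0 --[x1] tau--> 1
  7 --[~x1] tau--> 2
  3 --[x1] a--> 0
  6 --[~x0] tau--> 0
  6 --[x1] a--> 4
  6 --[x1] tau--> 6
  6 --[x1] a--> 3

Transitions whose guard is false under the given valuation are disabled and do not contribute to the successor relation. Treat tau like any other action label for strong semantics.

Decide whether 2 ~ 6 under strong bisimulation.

Refine partition for ~:
  π0 = {{0,1,2,3,4,5,6,7}}
  π1 = {{0},{1},{2,6,7},{3,4},{5}}
  π2 = {{0},{1},{2,6},{3},{4},{5},{7}}
Fixed point at round 3; 7 class(es).
2∈{2,6}, 6∈{2,6}

Answer: BISIMILAR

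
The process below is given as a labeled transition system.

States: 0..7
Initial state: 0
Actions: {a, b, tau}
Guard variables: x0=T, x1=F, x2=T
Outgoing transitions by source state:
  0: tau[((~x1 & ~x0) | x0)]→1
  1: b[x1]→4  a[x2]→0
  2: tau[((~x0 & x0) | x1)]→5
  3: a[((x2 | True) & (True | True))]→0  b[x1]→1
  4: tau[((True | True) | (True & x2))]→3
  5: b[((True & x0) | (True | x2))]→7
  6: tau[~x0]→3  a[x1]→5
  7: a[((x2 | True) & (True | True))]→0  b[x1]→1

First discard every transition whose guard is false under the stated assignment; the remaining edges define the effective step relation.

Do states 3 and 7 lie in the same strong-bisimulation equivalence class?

Answer: BISIMILAR

Working:
Compute ~ classes (split until stable):
  round 0: {{0,1,2,3,4,5,6,7}}
  round 1: {{0,4},{1,3,7},{2,6},{5}}
stable after 2 split(s): 4 block(s)
[3]={1,3,7}  [7]={1,3,7}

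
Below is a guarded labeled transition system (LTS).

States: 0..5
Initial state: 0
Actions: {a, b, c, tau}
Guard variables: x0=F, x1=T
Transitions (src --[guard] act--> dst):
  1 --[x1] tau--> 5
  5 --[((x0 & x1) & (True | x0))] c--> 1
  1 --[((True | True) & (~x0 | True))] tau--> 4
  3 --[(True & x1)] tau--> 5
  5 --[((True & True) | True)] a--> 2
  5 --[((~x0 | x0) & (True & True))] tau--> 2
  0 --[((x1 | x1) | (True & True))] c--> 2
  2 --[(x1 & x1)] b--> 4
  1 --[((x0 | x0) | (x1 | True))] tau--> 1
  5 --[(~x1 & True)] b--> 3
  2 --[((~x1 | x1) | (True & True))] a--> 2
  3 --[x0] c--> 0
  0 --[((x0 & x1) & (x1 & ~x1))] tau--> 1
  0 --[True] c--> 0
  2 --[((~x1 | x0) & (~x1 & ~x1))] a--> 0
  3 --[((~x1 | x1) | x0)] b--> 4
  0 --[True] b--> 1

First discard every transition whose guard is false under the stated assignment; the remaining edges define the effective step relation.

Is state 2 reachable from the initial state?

Guard filter leaves 12 enabled edge(s).
Layer 0: {0}
Layer 1: {1,2}  total {0,1,2}
Layer 2: {4,5}  total {0,1,2,4,5}
Reach set: {0,1,2,4,5}
trace reaching 2: c

Answer: REACHABLE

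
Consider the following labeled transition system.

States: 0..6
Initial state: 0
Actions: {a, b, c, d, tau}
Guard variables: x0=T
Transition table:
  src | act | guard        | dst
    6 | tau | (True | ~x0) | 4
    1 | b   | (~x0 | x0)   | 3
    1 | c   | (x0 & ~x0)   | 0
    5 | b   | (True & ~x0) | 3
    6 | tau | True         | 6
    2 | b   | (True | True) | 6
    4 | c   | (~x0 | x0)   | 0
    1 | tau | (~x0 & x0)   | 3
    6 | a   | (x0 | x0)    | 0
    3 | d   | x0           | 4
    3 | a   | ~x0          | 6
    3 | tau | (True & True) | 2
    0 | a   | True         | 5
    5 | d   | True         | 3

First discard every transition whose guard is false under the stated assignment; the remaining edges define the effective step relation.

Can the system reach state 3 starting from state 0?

10 transition(s) survive guard evaluation.
depth 0: {0}
depth 1: {5}  now seen {0,5}
depth 2: {3}  now seen {0,3,5}
depth 3: {2,4}  now seen {0,2,3,4,5}
depth 4: {6}  now seen {0,2,3,4,5,6}
Reach set: {0,2,3,4,5,6}
witness 3: a·d

Answer: REACHABLE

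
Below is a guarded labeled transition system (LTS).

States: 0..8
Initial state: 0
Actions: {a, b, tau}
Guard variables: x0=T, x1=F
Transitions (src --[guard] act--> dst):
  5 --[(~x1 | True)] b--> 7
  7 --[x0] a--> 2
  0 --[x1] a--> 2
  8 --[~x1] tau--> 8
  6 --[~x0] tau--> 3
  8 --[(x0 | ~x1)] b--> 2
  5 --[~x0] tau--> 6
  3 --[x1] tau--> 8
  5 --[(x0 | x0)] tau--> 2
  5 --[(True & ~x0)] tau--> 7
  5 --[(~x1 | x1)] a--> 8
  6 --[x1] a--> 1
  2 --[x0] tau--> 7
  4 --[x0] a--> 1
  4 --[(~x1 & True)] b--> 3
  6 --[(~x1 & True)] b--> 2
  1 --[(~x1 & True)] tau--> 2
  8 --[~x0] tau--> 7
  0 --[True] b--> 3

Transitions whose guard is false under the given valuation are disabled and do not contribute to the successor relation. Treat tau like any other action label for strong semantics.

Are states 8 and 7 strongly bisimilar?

Refine partition for ~:
  round 0: {{0,1,2,3,4,5,6,7,8}}
  round 1: {{0,6},{1,2},{3},{4},{5},{7},{8}}
  round 2: {{0},{1},{2},{3},{4},{5},{6},{7},{8}}
Fixed point at round 3; 9 class(es).
[8]={8}  [7]={7}

Answer: NOT BISIMILAR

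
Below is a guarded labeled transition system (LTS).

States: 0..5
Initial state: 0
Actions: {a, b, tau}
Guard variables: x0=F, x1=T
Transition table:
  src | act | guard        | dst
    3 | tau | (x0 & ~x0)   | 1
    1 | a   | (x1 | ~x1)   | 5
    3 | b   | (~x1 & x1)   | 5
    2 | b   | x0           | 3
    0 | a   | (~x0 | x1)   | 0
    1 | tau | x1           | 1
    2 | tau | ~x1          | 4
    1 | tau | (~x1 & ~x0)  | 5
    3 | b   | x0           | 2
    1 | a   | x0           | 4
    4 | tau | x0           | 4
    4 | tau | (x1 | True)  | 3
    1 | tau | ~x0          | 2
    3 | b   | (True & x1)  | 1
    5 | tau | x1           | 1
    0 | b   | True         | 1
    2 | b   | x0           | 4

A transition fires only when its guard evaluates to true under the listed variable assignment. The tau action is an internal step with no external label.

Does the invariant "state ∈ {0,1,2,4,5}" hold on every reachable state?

Allowed set {0,1,2,4,5}
Reachable = {0,1,2,5}
  0: safe
  1: safe
  2: safe
  5: safe

Answer: INVARIANT HOLDS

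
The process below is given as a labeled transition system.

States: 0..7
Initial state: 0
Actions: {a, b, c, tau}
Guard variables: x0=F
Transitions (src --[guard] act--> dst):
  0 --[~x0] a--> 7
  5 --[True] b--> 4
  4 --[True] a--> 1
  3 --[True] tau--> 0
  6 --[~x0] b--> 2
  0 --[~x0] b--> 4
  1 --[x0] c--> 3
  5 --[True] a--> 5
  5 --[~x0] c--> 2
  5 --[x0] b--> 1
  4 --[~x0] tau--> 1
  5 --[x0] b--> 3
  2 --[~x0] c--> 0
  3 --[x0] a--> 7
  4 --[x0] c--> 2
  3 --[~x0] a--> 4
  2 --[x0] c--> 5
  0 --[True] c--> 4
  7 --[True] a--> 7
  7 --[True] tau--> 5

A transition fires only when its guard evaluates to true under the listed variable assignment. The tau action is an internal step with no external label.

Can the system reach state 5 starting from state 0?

Answer: REACHABLE

Trace:
After dropping false guards: 14 live edges.
L0 = {0}
L1 = {4,7}  now seen {0,4,7}
L2 = {1,5}  now seen {0,1,4,5,7}
L3 = {2}  now seen {0,1,2,4,5,7}
Reach set: {0,1,2,4,5,7}
witness 5: a·tau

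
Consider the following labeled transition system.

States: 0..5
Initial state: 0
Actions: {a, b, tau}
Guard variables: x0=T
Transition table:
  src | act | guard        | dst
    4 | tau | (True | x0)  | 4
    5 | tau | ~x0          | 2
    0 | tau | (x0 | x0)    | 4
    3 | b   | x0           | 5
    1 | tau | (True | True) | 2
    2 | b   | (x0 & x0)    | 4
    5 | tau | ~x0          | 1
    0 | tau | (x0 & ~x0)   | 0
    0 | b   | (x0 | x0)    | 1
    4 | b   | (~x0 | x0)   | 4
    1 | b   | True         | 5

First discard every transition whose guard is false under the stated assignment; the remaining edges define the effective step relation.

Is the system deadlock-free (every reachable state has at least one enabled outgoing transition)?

Answer: DEADLOCK at state 5

Working:
Reachable = {0,1,2,4,5}
  0: b→1  tau→4  [2 exit(s)]
  1: b→5  tau→2  [2 exit(s)]
  2: b→4  [1 exit(s)]
  4: b→4  tau→4  [2 exit(s)]
  5: ∅  [STUCK]
trace reaching 5: b·b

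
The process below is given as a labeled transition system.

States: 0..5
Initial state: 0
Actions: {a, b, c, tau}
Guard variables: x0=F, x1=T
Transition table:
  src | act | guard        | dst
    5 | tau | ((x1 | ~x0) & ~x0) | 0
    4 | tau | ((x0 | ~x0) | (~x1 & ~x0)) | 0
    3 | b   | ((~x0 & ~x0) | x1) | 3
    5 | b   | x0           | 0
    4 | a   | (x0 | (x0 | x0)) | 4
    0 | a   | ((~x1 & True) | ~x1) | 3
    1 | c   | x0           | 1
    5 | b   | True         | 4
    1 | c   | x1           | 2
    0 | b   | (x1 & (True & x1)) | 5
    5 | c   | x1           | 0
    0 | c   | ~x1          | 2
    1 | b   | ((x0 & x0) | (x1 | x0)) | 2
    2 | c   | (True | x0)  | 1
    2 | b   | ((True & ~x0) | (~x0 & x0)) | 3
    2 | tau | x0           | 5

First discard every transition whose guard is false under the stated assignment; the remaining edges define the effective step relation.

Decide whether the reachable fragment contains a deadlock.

R = {0,4,5}
  0: b→5  [1 out]
  4: tau→0  [1 out]
  5: b→4  c→0  tau→0  [3 out]

Answer: DEADLOCK-FREE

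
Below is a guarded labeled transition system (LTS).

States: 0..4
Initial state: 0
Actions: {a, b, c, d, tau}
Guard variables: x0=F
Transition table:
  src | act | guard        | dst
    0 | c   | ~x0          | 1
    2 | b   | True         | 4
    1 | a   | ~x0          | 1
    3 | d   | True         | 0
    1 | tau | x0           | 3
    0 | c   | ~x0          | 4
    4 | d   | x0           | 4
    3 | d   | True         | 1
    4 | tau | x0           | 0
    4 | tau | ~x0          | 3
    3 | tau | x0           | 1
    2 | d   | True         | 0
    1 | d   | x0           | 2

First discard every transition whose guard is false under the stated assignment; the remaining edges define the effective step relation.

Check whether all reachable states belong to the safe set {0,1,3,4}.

Allowed set {0,1,3,4}
Reach set: {0,1,3,4}
  0: ✓
  1: ✓
  3: ✓
  4: ✓

Answer: INVARIANT HOLDS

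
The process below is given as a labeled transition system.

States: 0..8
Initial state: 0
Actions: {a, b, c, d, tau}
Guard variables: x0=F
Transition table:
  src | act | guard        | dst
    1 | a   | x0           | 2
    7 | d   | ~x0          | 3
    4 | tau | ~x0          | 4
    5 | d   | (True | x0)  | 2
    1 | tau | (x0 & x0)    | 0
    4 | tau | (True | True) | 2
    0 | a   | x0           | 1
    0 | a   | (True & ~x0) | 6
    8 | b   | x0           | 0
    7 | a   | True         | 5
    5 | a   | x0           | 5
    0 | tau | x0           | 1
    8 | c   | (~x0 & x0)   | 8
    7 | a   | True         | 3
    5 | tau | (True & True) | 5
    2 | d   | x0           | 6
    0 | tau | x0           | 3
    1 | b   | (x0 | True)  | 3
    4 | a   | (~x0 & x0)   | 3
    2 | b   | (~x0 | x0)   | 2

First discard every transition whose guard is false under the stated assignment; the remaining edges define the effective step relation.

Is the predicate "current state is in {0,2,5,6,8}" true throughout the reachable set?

Answer: INVARIANT HOLDS

Working:
Allowed set {0,2,5,6,8}
R = {0,6}
  0: ok
  6: ok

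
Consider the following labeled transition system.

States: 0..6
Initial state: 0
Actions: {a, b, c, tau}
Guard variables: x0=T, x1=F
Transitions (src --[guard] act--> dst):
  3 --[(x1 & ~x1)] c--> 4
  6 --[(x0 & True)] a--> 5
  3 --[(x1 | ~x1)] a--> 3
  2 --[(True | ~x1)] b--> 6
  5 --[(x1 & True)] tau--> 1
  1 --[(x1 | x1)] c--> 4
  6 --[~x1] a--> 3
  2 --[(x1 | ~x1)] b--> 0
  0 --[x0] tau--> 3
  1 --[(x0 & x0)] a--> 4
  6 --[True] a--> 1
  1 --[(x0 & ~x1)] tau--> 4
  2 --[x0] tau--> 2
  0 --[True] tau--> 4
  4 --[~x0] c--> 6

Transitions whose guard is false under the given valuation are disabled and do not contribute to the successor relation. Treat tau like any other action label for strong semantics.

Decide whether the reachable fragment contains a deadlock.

Answer: DEADLOCK at state 4

Working:
Reach set: {0,3,4}
  0: tau→3  tau→4  [deg 2]
  3: a→3  [deg 1]
  4: ∅  [deadlock]
Path to 4: tau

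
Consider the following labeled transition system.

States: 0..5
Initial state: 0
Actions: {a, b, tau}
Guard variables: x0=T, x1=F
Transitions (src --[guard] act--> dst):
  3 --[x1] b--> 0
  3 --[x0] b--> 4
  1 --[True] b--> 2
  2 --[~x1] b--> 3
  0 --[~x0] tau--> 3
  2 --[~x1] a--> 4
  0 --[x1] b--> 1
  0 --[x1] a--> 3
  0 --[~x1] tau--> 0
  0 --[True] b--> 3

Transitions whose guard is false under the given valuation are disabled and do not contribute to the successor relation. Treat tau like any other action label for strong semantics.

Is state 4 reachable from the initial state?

Answer: REACHABLE

Trace:
Guard filter leaves 6 enabled edge(s).
depth 0: {0}
depth 1: {3}  now seen {0,3}
depth 2: {4}  now seen {0,3,4}
R = {0,3,4}
witness 4: b·b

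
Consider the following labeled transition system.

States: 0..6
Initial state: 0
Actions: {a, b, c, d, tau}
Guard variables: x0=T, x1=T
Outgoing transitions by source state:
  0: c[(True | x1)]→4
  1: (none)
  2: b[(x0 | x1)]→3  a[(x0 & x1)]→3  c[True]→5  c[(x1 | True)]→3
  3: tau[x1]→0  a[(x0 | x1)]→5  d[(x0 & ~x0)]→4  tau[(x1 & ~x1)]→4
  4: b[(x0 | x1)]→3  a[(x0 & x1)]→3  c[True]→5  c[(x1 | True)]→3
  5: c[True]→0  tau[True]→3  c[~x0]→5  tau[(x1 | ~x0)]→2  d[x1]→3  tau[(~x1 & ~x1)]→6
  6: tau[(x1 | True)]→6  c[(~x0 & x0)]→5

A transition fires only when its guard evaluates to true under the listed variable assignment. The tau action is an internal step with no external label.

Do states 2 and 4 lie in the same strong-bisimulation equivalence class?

Answer: BISIMILAR

Analysis:
Bisimulation quotient by refinement:
  P[0] = {{0,1,2,3,4,5,6}}
  P[1] = {{0},{1},{2,4},{3},{5},{6}}
Fixed point at round 2; 6 class(es).
[2]={2,4}  [4]={2,4}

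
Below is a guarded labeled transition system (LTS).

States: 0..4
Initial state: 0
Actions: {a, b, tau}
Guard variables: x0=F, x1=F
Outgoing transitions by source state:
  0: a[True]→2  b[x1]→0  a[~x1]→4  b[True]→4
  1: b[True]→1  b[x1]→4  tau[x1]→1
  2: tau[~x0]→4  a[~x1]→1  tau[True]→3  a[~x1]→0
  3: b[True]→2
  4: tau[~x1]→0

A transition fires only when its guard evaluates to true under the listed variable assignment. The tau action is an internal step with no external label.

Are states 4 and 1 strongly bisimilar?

Answer: NOT BISIMILAR

Trace:
Refine partition for ~:
  π0 = {{0,1,2,3,4}}
  π1 = {{0},{1,3},{2},{4}}
  π2 = {{0},{1},{2},{3},{4}}
stable after 3 split(s): 5 block(s)
4∈{4}, 1∈{1}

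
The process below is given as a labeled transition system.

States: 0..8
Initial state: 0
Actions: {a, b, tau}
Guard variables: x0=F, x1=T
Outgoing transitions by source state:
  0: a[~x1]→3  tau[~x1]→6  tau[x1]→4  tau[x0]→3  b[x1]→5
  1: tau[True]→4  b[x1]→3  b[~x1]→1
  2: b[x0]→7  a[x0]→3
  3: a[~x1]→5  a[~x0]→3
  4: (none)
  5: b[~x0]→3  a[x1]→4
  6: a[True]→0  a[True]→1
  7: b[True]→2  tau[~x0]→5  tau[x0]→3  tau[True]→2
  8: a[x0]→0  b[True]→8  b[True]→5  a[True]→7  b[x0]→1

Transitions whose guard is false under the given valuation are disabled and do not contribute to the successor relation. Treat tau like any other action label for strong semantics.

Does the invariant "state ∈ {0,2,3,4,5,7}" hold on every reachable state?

Answer: INVARIANT HOLDS

Analysis:
Allowed set {0,2,3,4,5,7}
R = {0,3,4,5}
  0: ✓
  3: ✓
  4: ✓
  5: ✓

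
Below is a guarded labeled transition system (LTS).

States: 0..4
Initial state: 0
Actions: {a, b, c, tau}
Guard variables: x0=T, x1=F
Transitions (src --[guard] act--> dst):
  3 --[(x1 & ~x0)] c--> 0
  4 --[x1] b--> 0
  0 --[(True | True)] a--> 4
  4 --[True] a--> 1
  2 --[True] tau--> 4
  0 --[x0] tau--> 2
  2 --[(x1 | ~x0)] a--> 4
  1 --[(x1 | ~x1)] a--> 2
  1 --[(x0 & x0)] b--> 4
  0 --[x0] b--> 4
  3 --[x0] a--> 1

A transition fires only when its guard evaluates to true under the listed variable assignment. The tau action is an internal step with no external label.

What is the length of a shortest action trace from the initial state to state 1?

Breadth-first toward 1:
  L0 = {0}
  L1 = {2,4}
  L2 = {1}
depth(1)=2, e.g. a·a

Answer: 2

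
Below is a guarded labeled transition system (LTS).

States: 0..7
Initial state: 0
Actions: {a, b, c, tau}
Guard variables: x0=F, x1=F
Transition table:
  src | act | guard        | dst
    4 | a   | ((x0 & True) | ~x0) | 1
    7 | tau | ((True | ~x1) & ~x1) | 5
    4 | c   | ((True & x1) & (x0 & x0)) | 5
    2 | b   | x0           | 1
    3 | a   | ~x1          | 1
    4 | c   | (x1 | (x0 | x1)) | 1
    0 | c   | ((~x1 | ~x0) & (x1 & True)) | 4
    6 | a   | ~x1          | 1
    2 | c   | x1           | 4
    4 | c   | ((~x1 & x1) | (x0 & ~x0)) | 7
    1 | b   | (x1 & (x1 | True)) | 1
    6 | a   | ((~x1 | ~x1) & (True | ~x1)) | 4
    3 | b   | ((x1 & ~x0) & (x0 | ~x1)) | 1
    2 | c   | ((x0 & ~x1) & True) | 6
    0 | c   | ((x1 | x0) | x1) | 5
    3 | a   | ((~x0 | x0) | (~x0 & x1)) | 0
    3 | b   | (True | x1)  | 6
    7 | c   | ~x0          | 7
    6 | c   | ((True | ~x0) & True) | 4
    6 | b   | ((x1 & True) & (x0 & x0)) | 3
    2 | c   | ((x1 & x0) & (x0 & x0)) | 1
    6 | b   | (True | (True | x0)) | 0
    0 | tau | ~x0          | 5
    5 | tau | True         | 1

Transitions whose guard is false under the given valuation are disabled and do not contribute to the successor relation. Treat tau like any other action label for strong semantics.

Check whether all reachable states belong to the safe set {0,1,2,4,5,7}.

Safe = {0,1,2,4,5,7}
R = {0,1,5}
  0: ✓
  1: ✓
  5: ✓

Answer: INVARIANT HOLDS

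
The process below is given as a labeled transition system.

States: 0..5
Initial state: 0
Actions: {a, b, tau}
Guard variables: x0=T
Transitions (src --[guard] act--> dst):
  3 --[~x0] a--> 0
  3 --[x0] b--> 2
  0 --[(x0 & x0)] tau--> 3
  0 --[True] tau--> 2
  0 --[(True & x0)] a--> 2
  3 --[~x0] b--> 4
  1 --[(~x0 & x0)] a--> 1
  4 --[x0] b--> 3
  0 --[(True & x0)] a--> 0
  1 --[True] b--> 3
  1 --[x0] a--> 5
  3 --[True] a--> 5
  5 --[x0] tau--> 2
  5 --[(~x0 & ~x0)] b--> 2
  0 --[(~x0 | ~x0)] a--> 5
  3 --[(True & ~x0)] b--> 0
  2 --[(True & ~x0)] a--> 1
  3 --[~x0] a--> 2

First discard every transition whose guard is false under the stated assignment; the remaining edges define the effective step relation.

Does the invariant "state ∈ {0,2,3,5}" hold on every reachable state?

Safe = {0,2,3,5}
R = {0,2,3,5}
  0: ✓
  2: ✓
  3: ✓
  5: ✓

Answer: INVARIANT HOLDS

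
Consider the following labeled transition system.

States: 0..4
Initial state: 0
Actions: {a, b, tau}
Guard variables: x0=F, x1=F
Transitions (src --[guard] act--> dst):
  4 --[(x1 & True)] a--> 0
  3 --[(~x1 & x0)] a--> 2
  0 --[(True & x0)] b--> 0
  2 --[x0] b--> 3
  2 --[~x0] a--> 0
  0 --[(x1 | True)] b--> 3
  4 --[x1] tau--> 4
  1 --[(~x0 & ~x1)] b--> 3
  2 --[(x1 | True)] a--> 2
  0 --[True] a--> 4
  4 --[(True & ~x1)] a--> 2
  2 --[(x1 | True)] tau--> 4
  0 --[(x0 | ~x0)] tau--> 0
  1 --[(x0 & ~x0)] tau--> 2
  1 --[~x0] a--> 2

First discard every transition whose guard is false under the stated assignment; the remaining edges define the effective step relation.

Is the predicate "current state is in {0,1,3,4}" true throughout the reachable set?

Inv-set: {0,1,3,4}
R = {0,2,3,4}
  0: ok
  2: ✗ unsafe
  3: ok
  4: ok
witness against invariant: a·a → 2

Answer: INVARIANT VIOLATED at state 2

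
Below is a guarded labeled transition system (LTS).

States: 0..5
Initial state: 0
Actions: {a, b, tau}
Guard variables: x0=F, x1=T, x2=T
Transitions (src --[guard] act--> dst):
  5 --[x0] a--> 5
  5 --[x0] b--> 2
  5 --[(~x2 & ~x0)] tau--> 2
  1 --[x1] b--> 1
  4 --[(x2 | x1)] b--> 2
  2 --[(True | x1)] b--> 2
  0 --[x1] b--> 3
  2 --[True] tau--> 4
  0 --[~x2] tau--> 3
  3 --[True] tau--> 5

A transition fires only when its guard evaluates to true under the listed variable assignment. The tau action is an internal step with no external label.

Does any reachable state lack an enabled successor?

Answer: DEADLOCK at state 5

Analysis:
Reachable = {0,3,5}
  0: b→3  [deg 1]
  3: tau→5  [deg 1]
  5: ∅  [no exit]
witness 5: b·tau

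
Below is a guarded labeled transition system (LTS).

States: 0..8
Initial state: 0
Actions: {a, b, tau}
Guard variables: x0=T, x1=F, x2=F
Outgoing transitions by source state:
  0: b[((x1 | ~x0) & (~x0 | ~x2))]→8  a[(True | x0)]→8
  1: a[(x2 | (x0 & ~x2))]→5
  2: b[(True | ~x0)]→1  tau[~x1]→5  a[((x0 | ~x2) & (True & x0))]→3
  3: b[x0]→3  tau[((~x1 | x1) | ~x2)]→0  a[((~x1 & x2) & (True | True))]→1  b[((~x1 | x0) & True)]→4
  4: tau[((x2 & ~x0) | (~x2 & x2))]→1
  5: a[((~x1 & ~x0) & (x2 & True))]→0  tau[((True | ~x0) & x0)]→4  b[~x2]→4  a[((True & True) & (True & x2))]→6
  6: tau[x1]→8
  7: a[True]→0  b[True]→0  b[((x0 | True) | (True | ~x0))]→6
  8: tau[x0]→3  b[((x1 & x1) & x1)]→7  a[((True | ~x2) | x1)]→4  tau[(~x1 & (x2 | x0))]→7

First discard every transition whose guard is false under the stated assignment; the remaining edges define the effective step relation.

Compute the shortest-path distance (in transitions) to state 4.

Answer: 2

Trace:
BFS to 4:
  L0 = {0}
  L1 = {8}
  L2 = {3,4,7}
4 enters at depth 2; path a·a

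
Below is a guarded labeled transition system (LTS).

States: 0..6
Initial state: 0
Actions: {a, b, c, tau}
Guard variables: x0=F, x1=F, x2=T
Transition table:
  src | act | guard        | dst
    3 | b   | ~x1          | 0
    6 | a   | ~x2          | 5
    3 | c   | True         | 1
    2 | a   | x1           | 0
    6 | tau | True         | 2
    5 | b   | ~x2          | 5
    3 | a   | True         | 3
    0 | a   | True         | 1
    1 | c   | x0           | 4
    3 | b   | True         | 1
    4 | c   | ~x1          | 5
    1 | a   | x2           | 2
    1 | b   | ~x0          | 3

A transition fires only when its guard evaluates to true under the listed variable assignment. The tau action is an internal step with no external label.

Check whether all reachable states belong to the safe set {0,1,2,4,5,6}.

Allowed set {0,1,2,4,5,6}
R = {0,1,2,3}
  0: ✓
  1: ✓
  2: ✓
  3: VIOLATES
witness against invariant: a·b → 3

Answer: INVARIANT VIOLATED at state 3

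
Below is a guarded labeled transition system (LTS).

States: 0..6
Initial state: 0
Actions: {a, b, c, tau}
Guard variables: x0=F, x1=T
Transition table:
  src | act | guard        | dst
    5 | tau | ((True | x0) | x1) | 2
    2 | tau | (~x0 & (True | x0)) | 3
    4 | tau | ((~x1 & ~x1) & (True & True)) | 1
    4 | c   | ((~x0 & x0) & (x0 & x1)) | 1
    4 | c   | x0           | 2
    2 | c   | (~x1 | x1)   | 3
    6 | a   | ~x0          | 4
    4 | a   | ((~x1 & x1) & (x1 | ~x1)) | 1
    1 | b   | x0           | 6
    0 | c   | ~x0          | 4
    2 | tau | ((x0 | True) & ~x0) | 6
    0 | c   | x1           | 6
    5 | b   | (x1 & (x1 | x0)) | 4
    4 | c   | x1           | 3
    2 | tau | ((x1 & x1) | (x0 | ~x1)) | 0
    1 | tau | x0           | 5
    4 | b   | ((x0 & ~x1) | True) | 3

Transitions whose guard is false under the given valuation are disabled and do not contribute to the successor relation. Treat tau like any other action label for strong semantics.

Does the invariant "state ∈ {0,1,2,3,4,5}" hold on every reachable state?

Allowed set {0,1,2,3,4,5}
Reachable = {0,3,4,6}
  0: ✓
  3: ✓
  4: ✓
  6: VIOLATES
counterexample path to 6: c

Answer: INVARIANT VIOLATED at state 6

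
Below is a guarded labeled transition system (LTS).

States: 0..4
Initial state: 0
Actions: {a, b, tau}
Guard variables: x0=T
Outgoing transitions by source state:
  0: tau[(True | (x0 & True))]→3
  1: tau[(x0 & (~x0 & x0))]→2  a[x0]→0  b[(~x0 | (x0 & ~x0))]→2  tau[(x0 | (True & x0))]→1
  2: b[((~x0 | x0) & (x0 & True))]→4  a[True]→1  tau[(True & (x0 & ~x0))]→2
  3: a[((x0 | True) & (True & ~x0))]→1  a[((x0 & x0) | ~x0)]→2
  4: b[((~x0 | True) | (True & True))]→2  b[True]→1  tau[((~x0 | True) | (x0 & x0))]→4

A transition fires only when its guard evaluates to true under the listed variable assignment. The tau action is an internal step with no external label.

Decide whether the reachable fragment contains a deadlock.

R = {0,1,2,3,4}
  0: tau→3  [1 out]
  1: a→0  tau→1  [2 out]
  2: a→1  b→4  [2 out]
  3: a→2  [1 out]
  4: b→1  b→2  tau→4  [3 out]

Answer: DEADLOCK-FREE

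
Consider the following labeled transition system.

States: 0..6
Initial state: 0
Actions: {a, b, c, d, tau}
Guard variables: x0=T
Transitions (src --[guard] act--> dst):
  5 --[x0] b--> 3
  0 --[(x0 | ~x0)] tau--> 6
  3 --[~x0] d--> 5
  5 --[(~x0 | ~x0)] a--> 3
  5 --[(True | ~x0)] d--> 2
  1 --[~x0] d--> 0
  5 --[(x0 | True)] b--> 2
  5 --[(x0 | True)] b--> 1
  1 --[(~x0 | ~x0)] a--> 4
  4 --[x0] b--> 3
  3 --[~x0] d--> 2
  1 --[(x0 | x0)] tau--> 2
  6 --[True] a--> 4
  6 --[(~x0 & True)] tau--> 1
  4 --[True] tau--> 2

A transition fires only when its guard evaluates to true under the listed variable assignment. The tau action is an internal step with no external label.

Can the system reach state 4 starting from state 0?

Answer: REACHABLE

Working:
Guard filter leaves 9 enabled edge(s).
L0 = {0}
L1 = {6}  now seen {0,6}
L2 = {4}  now seen {0,4,6}
L3 = {2,3}  now seen {0,2,3,4,6}
Reach set: {0,2,3,4,6}
witness 4: tau·a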